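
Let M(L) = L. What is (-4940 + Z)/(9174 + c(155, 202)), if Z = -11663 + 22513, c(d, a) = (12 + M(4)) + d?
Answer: 394/623 ≈ 0.63242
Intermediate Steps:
c(d, a) = 16 + d (c(d, a) = (12 + 4) + d = 16 + d)
Z = 10850
(-4940 + Z)/(9174 + c(155, 202)) = (-4940 + 10850)/(9174 + (16 + 155)) = 5910/(9174 + 171) = 5910/9345 = 5910*(1/9345) = 394/623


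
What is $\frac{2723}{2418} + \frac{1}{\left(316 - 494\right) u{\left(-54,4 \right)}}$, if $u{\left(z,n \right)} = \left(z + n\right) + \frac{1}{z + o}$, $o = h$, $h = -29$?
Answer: $\frac{503041372}{446651751} \approx 1.1262$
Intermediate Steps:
$o = -29$
$u{\left(z,n \right)} = n + z + \frac{1}{-29 + z}$ ($u{\left(z,n \right)} = \left(z + n\right) + \frac{1}{z - 29} = \left(n + z\right) + \frac{1}{-29 + z} = n + z + \frac{1}{-29 + z}$)
$\frac{2723}{2418} + \frac{1}{\left(316 - 494\right) u{\left(-54,4 \right)}} = \frac{2723}{2418} + \frac{1}{\left(316 - 494\right) \frac{1 + \left(-54\right)^{2} - 116 - -1566 + 4 \left(-54\right)}{-29 - 54}} = 2723 \cdot \frac{1}{2418} + \frac{1}{\left(-178\right) \frac{1 + 2916 - 116 + 1566 - 216}{-83}} = \frac{2723}{2418} - \frac{1}{178 \left(\left(- \frac{1}{83}\right) 4151\right)} = \frac{2723}{2418} - \frac{1}{178 \left(- \frac{4151}{83}\right)} = \frac{2723}{2418} - - \frac{83}{738878} = \frac{2723}{2418} + \frac{83}{738878} = \frac{503041372}{446651751}$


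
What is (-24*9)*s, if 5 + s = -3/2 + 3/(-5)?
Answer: 7668/5 ≈ 1533.6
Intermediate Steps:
s = -71/10 (s = -5 + (-3/2 + 3/(-5)) = -5 + (-3*1/2 + 3*(-1/5)) = -5 + (-3/2 - 3/5) = -5 - 21/10 = -71/10 ≈ -7.1000)
(-24*9)*s = -24*9*(-71/10) = -216*(-71/10) = 7668/5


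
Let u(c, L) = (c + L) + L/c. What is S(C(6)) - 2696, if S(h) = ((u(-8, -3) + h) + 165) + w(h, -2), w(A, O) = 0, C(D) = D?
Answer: -20285/8 ≈ -2535.6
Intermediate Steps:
u(c, L) = L + c + L/c (u(c, L) = (L + c) + L/c = L + c + L/c)
S(h) = 1235/8 + h (S(h) = (((-3 - 8 - 3/(-8)) + h) + 165) + 0 = (((-3 - 8 - 3*(-⅛)) + h) + 165) + 0 = (((-3 - 8 + 3/8) + h) + 165) + 0 = ((-85/8 + h) + 165) + 0 = (1235/8 + h) + 0 = 1235/8 + h)
S(C(6)) - 2696 = (1235/8 + 6) - 2696 = 1283/8 - 2696 = -20285/8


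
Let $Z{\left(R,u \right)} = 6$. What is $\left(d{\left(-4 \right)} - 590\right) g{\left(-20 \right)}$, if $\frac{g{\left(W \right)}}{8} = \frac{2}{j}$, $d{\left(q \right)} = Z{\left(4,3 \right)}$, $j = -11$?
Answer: $\frac{9344}{11} \approx 849.45$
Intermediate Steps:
$d{\left(q \right)} = 6$
$g{\left(W \right)} = - \frac{16}{11}$ ($g{\left(W \right)} = 8 \frac{2}{-11} = 8 \cdot 2 \left(- \frac{1}{11}\right) = 8 \left(- \frac{2}{11}\right) = - \frac{16}{11}$)
$\left(d{\left(-4 \right)} - 590\right) g{\left(-20 \right)} = \left(6 - 590\right) \left(- \frac{16}{11}\right) = \left(-584\right) \left(- \frac{16}{11}\right) = \frac{9344}{11}$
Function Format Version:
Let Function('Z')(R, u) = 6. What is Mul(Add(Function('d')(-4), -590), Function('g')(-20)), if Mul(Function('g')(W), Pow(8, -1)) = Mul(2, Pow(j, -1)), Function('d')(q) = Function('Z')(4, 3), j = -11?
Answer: Rational(9344, 11) ≈ 849.45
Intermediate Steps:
Function('d')(q) = 6
Function('g')(W) = Rational(-16, 11) (Function('g')(W) = Mul(8, Mul(2, Pow(-11, -1))) = Mul(8, Mul(2, Rational(-1, 11))) = Mul(8, Rational(-2, 11)) = Rational(-16, 11))
Mul(Add(Function('d')(-4), -590), Function('g')(-20)) = Mul(Add(6, -590), Rational(-16, 11)) = Mul(-584, Rational(-16, 11)) = Rational(9344, 11)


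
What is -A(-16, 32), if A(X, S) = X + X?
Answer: 32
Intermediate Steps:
A(X, S) = 2*X
-A(-16, 32) = -2*(-16) = -1*(-32) = 32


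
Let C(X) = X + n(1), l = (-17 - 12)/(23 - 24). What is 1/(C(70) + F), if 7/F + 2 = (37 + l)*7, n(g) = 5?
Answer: 460/34507 ≈ 0.013331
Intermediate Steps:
l = 29 (l = -29/(-1) = -29*(-1) = 29)
C(X) = 5 + X (C(X) = X + 5 = 5 + X)
F = 7/460 (F = 7/(-2 + (37 + 29)*7) = 7/(-2 + 66*7) = 7/(-2 + 462) = 7/460 ≈ 0.015217)
1/(C(70) + F) = 1/((5 + 70) + 7/460) = 1/(75 + 7/460) = 1/(34507/460) = 460/34507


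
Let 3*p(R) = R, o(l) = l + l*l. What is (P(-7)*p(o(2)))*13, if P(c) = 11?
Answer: 286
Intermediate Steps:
o(l) = l + l²
p(R) = R/3
(P(-7)*p(o(2)))*13 = (11*((2*(1 + 2))/3))*13 = (11*((2*3)/3))*13 = (11*((⅓)*6))*13 = (11*2)*13 = 22*13 = 286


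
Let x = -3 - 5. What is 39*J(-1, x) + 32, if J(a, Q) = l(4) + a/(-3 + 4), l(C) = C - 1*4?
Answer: -7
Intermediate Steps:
x = -8
l(C) = -4 + C (l(C) = C - 4 = -4 + C)
J(a, Q) = a (J(a, Q) = (-4 + 4) + a/(-3 + 4) = 0 + a/1 = 0 + 1*a = 0 + a = a)
39*J(-1, x) + 32 = 39*(-1) + 32 = -39 + 32 = -7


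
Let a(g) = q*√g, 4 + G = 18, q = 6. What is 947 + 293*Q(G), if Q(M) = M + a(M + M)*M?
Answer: 5049 + 49224*√7 ≈ 1.3528e+5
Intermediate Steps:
G = 14 (G = -4 + 18 = 14)
a(g) = 6*√g
Q(M) = M + 6*√2*M^(3/2) (Q(M) = M + (6*√(M + M))*M = M + (6*√(2*M))*M = M + (6*(√2*√M))*M = M + (6*√2*√M)*M = M + 6*√2*M^(3/2))
947 + 293*Q(G) = 947 + 293*(14 + 6*√2*14^(3/2)) = 947 + 293*(14 + 6*√2*(14*√14)) = 947 + 293*(14 + 168*√7) = 947 + (4102 + 49224*√7) = 5049 + 49224*√7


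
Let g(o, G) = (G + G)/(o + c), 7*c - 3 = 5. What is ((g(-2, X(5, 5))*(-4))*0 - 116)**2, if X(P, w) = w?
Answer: 13456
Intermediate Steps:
c = 8/7 (c = 3/7 + (1/7)*5 = 3/7 + 5/7 = 8/7 ≈ 1.1429)
g(o, G) = 2*G/(8/7 + o) (g(o, G) = (G + G)/(o + 8/7) = (2*G)/(8/7 + o) = 2*G/(8/7 + o))
((g(-2, X(5, 5))*(-4))*0 - 116)**2 = (((14*5/(8 + 7*(-2)))*(-4))*0 - 116)**2 = (((14*5/(8 - 14))*(-4))*0 - 116)**2 = (((14*5/(-6))*(-4))*0 - 116)**2 = (((14*5*(-1/6))*(-4))*0 - 116)**2 = (-35/3*(-4)*0 - 116)**2 = ((140/3)*0 - 116)**2 = (0 - 116)**2 = (-116)**2 = 13456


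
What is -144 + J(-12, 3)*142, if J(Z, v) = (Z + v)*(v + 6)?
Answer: -11646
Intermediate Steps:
J(Z, v) = (6 + v)*(Z + v) (J(Z, v) = (Z + v)*(6 + v) = (6 + v)*(Z + v))
-144 + J(-12, 3)*142 = -144 + (3² + 6*(-12) + 6*3 - 12*3)*142 = -144 + (9 - 72 + 18 - 36)*142 = -144 - 81*142 = -144 - 11502 = -11646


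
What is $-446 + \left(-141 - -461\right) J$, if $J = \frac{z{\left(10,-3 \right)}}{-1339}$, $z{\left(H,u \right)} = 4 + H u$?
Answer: $- \frac{45298}{103} \approx -439.79$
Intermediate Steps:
$J = \frac{2}{103}$ ($J = \frac{4 + 10 \left(-3\right)}{-1339} = \left(4 - 30\right) \left(- \frac{1}{1339}\right) = \left(-26\right) \left(- \frac{1}{1339}\right) = \frac{2}{103} \approx 0.019417$)
$-446 + \left(-141 - -461\right) J = -446 + \left(-141 - -461\right) \frac{2}{103} = -446 + \left(-141 + 461\right) \frac{2}{103} = -446 + 320 \cdot \frac{2}{103} = -446 + \frac{640}{103} = - \frac{45298}{103}$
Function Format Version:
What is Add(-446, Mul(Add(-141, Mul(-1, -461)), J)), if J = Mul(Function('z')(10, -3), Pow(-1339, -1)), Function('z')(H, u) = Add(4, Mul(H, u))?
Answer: Rational(-45298, 103) ≈ -439.79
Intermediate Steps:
J = Rational(2, 103) (J = Mul(Add(4, Mul(10, -3)), Pow(-1339, -1)) = Mul(Add(4, -30), Rational(-1, 1339)) = Mul(-26, Rational(-1, 1339)) = Rational(2, 103) ≈ 0.019417)
Add(-446, Mul(Add(-141, Mul(-1, -461)), J)) = Add(-446, Mul(Add(-141, Mul(-1, -461)), Rational(2, 103))) = Add(-446, Mul(Add(-141, 461), Rational(2, 103))) = Add(-446, Mul(320, Rational(2, 103))) = Add(-446, Rational(640, 103)) = Rational(-45298, 103)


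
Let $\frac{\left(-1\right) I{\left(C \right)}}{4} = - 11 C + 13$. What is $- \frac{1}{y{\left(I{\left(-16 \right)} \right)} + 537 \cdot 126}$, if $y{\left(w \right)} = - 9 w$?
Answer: $- \frac{1}{74466} \approx -1.3429 \cdot 10^{-5}$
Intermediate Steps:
$I{\left(C \right)} = -52 + 44 C$ ($I{\left(C \right)} = - 4 \left(- 11 C + 13\right) = - 4 \left(13 - 11 C\right) = -52 + 44 C$)
$- \frac{1}{y{\left(I{\left(-16 \right)} \right)} + 537 \cdot 126} = - \frac{1}{- 9 \left(-52 + 44 \left(-16\right)\right) + 537 \cdot 126} = - \frac{1}{- 9 \left(-52 - 704\right) + 67662} = - \frac{1}{\left(-9\right) \left(-756\right) + 67662} = - \frac{1}{6804 + 67662} = - \frac{1}{74466}$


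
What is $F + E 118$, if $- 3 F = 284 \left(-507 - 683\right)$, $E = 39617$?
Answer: $\frac{14362378}{3} \approx 4.7875 \cdot 10^{6}$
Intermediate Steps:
$F = \frac{337960}{3}$ ($F = - \frac{284 \left(-507 - 683\right)}{3} = - \frac{284 \left(-1190\right)}{3} = \left(- \frac{1}{3}\right) \left(-337960\right) = \frac{337960}{3} \approx 1.1265 \cdot 10^{5}$)
$F + E 118 = \frac{337960}{3} + 39617 \cdot 118 = \frac{337960}{3} + 4674806 = \frac{14362378}{3}$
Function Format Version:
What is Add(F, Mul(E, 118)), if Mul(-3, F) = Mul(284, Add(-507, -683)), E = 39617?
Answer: Rational(14362378, 3) ≈ 4.7875e+6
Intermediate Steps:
F = Rational(337960, 3) (F = Mul(Rational(-1, 3), Mul(284, Add(-507, -683))) = Mul(Rational(-1, 3), Mul(284, -1190)) = Mul(Rational(-1, 3), -337960) = Rational(337960, 3) ≈ 1.1265e+5)
Add(F, Mul(E, 118)) = Add(Rational(337960, 3), Mul(39617, 118)) = Add(Rational(337960, 3), 4674806) = Rational(14362378, 3)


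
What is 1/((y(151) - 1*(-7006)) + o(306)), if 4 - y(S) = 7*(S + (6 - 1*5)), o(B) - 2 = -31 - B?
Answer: 1/5611 ≈ 0.00017822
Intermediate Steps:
o(B) = -29 - B (o(B) = 2 + (-31 - B) = -29 - B)
y(S) = -3 - 7*S (y(S) = 4 - 7*(S + (6 - 1*5)) = 4 - 7*(S + (6 - 5)) = 4 - 7*(S + 1) = 4 - 7*(1 + S) = 4 - (7 + 7*S) = 4 + (-7 - 7*S) = -3 - 7*S)
1/((y(151) - 1*(-7006)) + o(306)) = 1/(((-3 - 7*151) - 1*(-7006)) + (-29 - 1*306)) = 1/(((-3 - 1057) + 7006) + (-29 - 306)) = 1/((-1060 + 7006) - 335) = 1/(5946 - 335) = 1/5611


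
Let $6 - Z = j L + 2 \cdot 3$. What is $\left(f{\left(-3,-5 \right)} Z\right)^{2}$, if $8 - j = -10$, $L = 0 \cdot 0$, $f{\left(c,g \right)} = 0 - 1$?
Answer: $0$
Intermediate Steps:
$f{\left(c,g \right)} = -1$
$L = 0$
$j = 18$ ($j = 8 - -10 = 8 + 10 = 18$)
$Z = 0$ ($Z = 6 - \left(18 \cdot 0 + 2 \cdot 3\right) = 6 - \left(0 + 6\right) = 6 - 6 = 0$)
$\left(f{\left(-3,-5 \right)} Z\right)^{2} = \left(\left(-1\right) 0\right)^{2} = 0^{2} = 0$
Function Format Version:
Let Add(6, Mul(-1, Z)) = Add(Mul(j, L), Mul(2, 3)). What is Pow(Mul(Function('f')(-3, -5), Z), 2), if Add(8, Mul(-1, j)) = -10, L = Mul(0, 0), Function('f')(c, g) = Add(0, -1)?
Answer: 0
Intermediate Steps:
Function('f')(c, g) = -1
L = 0
j = 18 (j = Add(8, Mul(-1, -10)) = Add(8, 10) = 18)
Z = 0 (Z = Add(6, Mul(-1, Add(Mul(18, 0), Mul(2, 3)))) = Add(6, Mul(-1, Add(0, 6))) = Add(6, Mul(-1, 6)) = Add(6, -6) = 0)
Pow(Mul(Function('f')(-3, -5), Z), 2) = Pow(Mul(-1, 0), 2) = Pow(0, 2) = 0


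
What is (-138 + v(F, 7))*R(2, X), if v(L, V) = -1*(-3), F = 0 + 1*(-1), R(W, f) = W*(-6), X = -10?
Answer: 1620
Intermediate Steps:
R(W, f) = -6*W
F = -1 (F = 0 - 1 = -1)
v(L, V) = 3
(-138 + v(F, 7))*R(2, X) = (-138 + 3)*(-6*2) = -135*(-12) = 1620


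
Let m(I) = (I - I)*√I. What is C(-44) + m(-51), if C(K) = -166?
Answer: -166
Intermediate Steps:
m(I) = 0 (m(I) = 0*√I = 0)
C(-44) + m(-51) = -166 + 0 = -166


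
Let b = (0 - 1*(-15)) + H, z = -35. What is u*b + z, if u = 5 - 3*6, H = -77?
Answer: 771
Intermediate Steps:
u = -13 (u = 5 - 18 = -13)
b = -62 (b = (0 - 1*(-15)) - 77 = (0 + 15) - 77 = 15 - 77 = -62)
u*b + z = -13*(-62) - 35 = 806 - 35 = 771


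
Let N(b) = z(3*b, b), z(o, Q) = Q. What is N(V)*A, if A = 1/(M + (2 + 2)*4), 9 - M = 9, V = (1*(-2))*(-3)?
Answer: 3/8 ≈ 0.37500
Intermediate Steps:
V = 6 (V = -2*(-3) = 6)
M = 0 (M = 9 - 1*9 = 9 - 9 = 0)
N(b) = b
A = 1/16 (A = 1/(0 + (2 + 2)*4) = 1/(0 + 4*4) = 1/(0 + 16) = 1/16 ≈ 0.062500)
N(V)*A = 6*(1/16) = 3/8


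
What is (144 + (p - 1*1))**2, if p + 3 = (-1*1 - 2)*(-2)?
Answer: 21316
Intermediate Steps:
p = 3 (p = -3 + (-1*1 - 2)*(-2) = -3 + (-1 - 2)*(-2) = -3 - 3*(-2) = -3 + 6 = 3)
(144 + (p - 1*1))**2 = (144 + (3 - 1*1))**2 = (144 + (3 - 1))**2 = (144 + 2)**2 = 146**2 = 21316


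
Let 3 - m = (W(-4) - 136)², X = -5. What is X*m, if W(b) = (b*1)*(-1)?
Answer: 87105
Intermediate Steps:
W(b) = -b (W(b) = b*(-1) = -b)
m = -17421 (m = 3 - (-1*(-4) - 136)² = 3 - (4 - 136)² = 3 - 1*(-132)² = 3 - 1*17424 = 3 - 17424 = -17421)
X*m = -5*(-17421) = 87105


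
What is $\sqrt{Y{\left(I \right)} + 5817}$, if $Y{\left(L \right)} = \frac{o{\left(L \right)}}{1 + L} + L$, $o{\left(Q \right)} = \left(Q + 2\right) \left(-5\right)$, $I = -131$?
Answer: $\frac{\sqrt{3840382}}{26} \approx 75.373$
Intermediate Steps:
$o{\left(Q \right)} = -10 - 5 Q$ ($o{\left(Q \right)} = \left(2 + Q\right) \left(-5\right) = -10 - 5 Q$)
$Y{\left(L \right)} = L + \frac{-10 - 5 L}{1 + L}$ ($Y{\left(L \right)} = \frac{-10 - 5 L}{1 + L} + L = L + \frac{-10 - 5 L}{1 + L}$)
$\sqrt{Y{\left(I \right)} + 5817} = \sqrt{\frac{-10 + \left(-131\right)^{2} - -524}{1 - 131} + 5817} = \sqrt{\frac{-10 + 17161 + 524}{-130} + 5817} = \sqrt{\left(- \frac{1}{130}\right) 17675 + 5817} = \sqrt{- \frac{3535}{26} + 5817} = \sqrt{\frac{147707}{26}} = \frac{\sqrt{3840382}}{26}$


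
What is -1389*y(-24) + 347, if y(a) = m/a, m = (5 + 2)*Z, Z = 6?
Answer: 11111/4 ≈ 2777.8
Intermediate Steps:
m = 42 (m = (5 + 2)*6 = 7*6 = 42)
y(a) = 42/a
-1389*y(-24) + 347 = -58338/(-24) + 347 = -58338*(-1)/24 + 347 = -1389*(-7/4) + 347 = 9723/4 + 347 = 11111/4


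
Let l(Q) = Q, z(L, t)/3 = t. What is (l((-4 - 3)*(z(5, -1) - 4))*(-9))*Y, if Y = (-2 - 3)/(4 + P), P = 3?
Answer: 315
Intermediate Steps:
z(L, t) = 3*t
Y = -5/7 (Y = (-2 - 3)/(4 + 3) = -5/7 ≈ -0.71429)
(l((-4 - 3)*(z(5, -1) - 4))*(-9))*Y = (((-4 - 3)*(3*(-1) - 4))*(-9))*(-5/7) = (-7*(-3 - 4)*(-9))*(-5/7) = (-7*(-7)*(-9))*(-5/7) = (49*(-9))*(-5/7) = -441*(-5/7) = 315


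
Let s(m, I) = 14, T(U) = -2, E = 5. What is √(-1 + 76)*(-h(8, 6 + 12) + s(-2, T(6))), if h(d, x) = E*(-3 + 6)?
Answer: -5*√3 ≈ -8.6602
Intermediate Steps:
h(d, x) = 15 (h(d, x) = 5*(-3 + 6) = 5*3 = 15)
√(-1 + 76)*(-h(8, 6 + 12) + s(-2, T(6))) = √(-1 + 76)*(-1*15 + 14) = √75*(-15 + 14) = (5*√3)*(-1) = -5*√3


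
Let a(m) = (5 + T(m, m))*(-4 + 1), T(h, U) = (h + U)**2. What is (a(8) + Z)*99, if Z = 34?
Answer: -74151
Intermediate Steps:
T(h, U) = (U + h)**2
a(m) = -15 - 12*m**2 (a(m) = (5 + (m + m)**2)*(-4 + 1) = (5 + (2*m)**2)*(-3) = (5 + 4*m**2)*(-3) = -15 - 12*m**2)
(a(8) + Z)*99 = ((-15 - 12*8**2) + 34)*99 = ((-15 - 12*64) + 34)*99 = ((-15 - 768) + 34)*99 = (-783 + 34)*99 = -749*99 = -74151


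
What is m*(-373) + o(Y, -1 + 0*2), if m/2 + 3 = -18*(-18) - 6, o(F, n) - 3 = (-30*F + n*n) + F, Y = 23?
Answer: -235653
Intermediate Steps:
o(F, n) = 3 + n**2 - 29*F (o(F, n) = 3 + ((-30*F + n*n) + F) = 3 + ((-30*F + n**2) + F) = 3 + ((n**2 - 30*F) + F) = 3 + (n**2 - 29*F) = 3 + n**2 - 29*F)
m = 630 (m = -6 + 2*(-18*(-18) - 6) = -6 + 2*(324 - 6) = -6 + 2*318 = -6 + 636 = 630)
m*(-373) + o(Y, -1 + 0*2) = 630*(-373) + (3 + (-1 + 0*2)**2 - 29*23) = -234990 + (3 + (-1 + 0)**2 - 667) = -234990 + (3 + (-1)**2 - 667) = -234990 + (3 + 1 - 667) = -234990 - 663 = -235653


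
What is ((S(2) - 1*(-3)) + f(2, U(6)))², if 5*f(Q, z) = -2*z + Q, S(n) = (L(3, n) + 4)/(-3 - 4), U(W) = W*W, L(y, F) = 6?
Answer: 7569/49 ≈ 154.47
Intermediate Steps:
U(W) = W²
S(n) = -10/7 (S(n) = (6 + 4)/(-3 - 4) = 10/(-7) = 10*(-⅐) = -10/7)
f(Q, z) = -2*z/5 + Q/5 (f(Q, z) = (-2*z + Q)/5 = (Q - 2*z)/5 = -2*z/5 + Q/5)
((S(2) - 1*(-3)) + f(2, U(6)))² = ((-10/7 - 1*(-3)) + (-⅖*6² + (⅕)*2))² = ((-10/7 + 3) + (-⅖*36 + ⅖))² = (11/7 + (-72/5 + ⅖))² = (11/7 - 14)² = (-87/7)² = 7569/49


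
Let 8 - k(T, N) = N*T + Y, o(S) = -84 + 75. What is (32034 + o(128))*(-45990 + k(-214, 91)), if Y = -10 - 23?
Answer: -847861875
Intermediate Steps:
o(S) = -9
Y = -33
k(T, N) = 41 - N*T (k(T, N) = 8 - (N*T - 33) = 8 - (-33 + N*T) = 8 + (33 - N*T) = 41 - N*T)
(32034 + o(128))*(-45990 + k(-214, 91)) = (32034 - 9)*(-45990 + (41 - 1*91*(-214))) = 32025*(-45990 + (41 + 19474)) = 32025*(-45990 + 19515) = 32025*(-26475) = -847861875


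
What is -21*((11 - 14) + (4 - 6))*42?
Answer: 4410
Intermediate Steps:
-21*((11 - 14) + (4 - 6))*42 = -21*(-3 - 2)*42 = -21*(-5)*42 = 105*42 = 4410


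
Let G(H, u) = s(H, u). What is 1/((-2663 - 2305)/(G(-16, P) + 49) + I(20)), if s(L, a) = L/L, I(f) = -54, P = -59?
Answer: -25/3834 ≈ -0.0065206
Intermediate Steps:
s(L, a) = 1
G(H, u) = 1
1/((-2663 - 2305)/(G(-16, P) + 49) + I(20)) = 1/((-2663 - 2305)/(1 + 49) - 54) = 1/(-4968/50 - 54) = 1/(-4968*1/50 - 54) = 1/(-2484/25 - 54) = 1/(-3834/25) = -25/3834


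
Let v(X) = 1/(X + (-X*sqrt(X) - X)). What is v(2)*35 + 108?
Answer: 108 - 35*sqrt(2)/4 ≈ 95.626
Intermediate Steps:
v(X) = -1/X**(3/2) (v(X) = 1/(X + (-X**(3/2) - X)) = 1/(X + (-X - X**(3/2))) = 1/(-X**(3/2)) = -1/X**(3/2))
v(2)*35 + 108 = -1/2**(3/2)*35 + 108 = -sqrt(2)/4*35 + 108 = -35*sqrt(2)/4 + 108 = 108 - 35*sqrt(2)/4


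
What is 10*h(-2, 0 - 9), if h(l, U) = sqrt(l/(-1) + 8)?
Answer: 10*sqrt(10) ≈ 31.623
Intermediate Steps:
h(l, U) = sqrt(8 - l) (h(l, U) = sqrt(l*(-1) + 8) = sqrt(-l + 8) = sqrt(8 - l))
10*h(-2, 0 - 9) = 10*sqrt(8 - 1*(-2)) = 10*sqrt(8 + 2) = 10*sqrt(10)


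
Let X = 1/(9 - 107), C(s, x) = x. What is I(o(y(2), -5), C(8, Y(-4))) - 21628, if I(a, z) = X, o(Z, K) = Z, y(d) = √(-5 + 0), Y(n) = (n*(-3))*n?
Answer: -2119545/98 ≈ -21628.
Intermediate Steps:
Y(n) = -3*n² (Y(n) = (-3*n)*n = -3*n²)
y(d) = I*√5 (y(d) = √(-5) = I*√5)
X = -1/98 (X = 1/(-98) = -1/98 ≈ -0.010204)
I(a, z) = -1/98
I(o(y(2), -5), C(8, Y(-4))) - 21628 = -1/98 - 21628 = -2119545/98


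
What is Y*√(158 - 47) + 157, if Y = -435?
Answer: 157 - 435*√111 ≈ -4426.0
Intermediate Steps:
Y*√(158 - 47) + 157 = -435*√(158 - 47) + 157 = -435*√111 + 157 = 157 - 435*√111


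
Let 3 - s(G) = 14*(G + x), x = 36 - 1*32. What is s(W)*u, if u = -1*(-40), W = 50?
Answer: -30120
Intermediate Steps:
x = 4 (x = 36 - 32 = 4)
u = 40
s(G) = -53 - 14*G (s(G) = 3 - 14*(G + 4) = 3 - 14*(4 + G) = 3 - (56 + 14*G) = 3 + (-56 - 14*G) = -53 - 14*G)
s(W)*u = (-53 - 14*50)*40 = (-53 - 700)*40 = -753*40 = -30120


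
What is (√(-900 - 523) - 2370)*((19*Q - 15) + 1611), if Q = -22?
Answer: -2791860 + 1178*I*√1423 ≈ -2.7919e+6 + 44437.0*I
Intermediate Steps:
(√(-900 - 523) - 2370)*((19*Q - 15) + 1611) = (√(-900 - 523) - 2370)*((19*(-22) - 15) + 1611) = (√(-1423) - 2370)*((-418 - 15) + 1611) = (I*√1423 - 2370)*(-433 + 1611) = (-2370 + I*√1423)*1178 = -2791860 + 1178*I*√1423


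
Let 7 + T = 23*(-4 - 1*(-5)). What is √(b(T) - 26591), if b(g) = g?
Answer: 5*I*√1063 ≈ 163.02*I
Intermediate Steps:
T = 16 (T = -7 + 23*(-4 - 1*(-5)) = -7 + 23*(-4 + 5) = -7 + 23*1 = -7 + 23 = 16)
√(b(T) - 26591) = √(16 - 26591) = √(-26575) = 5*I*√1063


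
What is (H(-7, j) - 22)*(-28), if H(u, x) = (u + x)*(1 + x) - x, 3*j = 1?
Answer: 7868/9 ≈ 874.22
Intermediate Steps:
j = ⅓ (j = (⅓)*1 = ⅓ ≈ 0.33333)
H(u, x) = -x + (1 + x)*(u + x) (H(u, x) = (1 + x)*(u + x) - x = -x + (1 + x)*(u + x))
(H(-7, j) - 22)*(-28) = ((-7 + (⅓)² - 7*⅓) - 22)*(-28) = ((-7 + ⅑ - 7/3) - 22)*(-28) = (-83/9 - 22)*(-28) = -281/9*(-28) = 7868/9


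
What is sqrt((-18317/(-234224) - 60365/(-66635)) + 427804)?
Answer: sqrt(260527420577166170875059)/780375812 ≈ 654.07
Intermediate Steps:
sqrt((-18317/(-234224) - 60365/(-66635)) + 427804) = sqrt((-18317*(-1/234224) - 60365*(-1/66635)) + 427804) = sqrt((18317/234224 + 12073/13327) + 427804) = sqrt(3071897011/3121503248 + 427804) = sqrt(1335394647404403/3121503248) = sqrt(260527420577166170875059)/780375812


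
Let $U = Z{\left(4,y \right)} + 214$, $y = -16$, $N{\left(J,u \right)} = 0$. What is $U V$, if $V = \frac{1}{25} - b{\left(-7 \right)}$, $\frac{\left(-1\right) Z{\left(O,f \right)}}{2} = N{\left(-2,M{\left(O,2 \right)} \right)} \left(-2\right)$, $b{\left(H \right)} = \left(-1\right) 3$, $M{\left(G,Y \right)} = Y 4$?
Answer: $\frac{16264}{25} \approx 650.56$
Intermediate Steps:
$M{\left(G,Y \right)} = 4 Y$
$b{\left(H \right)} = -3$
$Z{\left(O,f \right)} = 0$ ($Z{\left(O,f \right)} = - 2 \cdot 0 \left(-2\right) = \left(-2\right) 0 = 0$)
$V = \frac{76}{25}$ ($V = \frac{1}{25} - -3 = \frac{1}{25} + 3 = \frac{76}{25} \approx 3.04$)
$U = 214$ ($U = 0 + 214 = 214$)
$U V = 214 \cdot \frac{76}{25} = \frac{16264}{25}$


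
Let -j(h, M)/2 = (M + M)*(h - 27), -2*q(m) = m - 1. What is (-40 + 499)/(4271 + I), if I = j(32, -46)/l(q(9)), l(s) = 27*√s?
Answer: 1429123581/13298222089 + 5700780*I/13298222089 ≈ 0.10747 + 0.00042869*I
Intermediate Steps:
q(m) = ½ - m/2 (q(m) = -(m - 1)/2 = -(-1 + m)/2 = ½ - m/2)
j(h, M) = -4*M*(-27 + h) (j(h, M) = -2*(M + M)*(h - 27) = -2*2*M*(-27 + h) = -4*M*(-27 + h))
I = -460*I/27 (I = (4*(-46)*(27 - 1*32))/((27*√(½ - ½*9))) = (4*(-46)*(27 - 32))/((27*√(½ - 9/2))) = (4*(-46)*(-5))/((27*√(-4))) = 920/((27*(2*I))) = 920/((54*I)) = 920*(-I/54) = -460*I/27 ≈ -17.037*I)
(-40 + 499)/(4271 + I) = (-40 + 499)/(4271 - 460*I/27) = 459*(729*(4271 + 460*I/27)/13298222089) = 334611*(4271 + 460*I/27)/13298222089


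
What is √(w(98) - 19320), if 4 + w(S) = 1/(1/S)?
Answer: I*√19226 ≈ 138.66*I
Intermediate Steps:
w(S) = -4 + S (w(S) = -4 + 1/(1/S) = -4 + S)
√(w(98) - 19320) = √((-4 + 98) - 19320) = √(94 - 19320) = √(-19226) = I*√19226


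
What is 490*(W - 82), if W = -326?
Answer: -199920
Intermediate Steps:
490*(W - 82) = 490*(-326 - 82) = 490*(-408) = -199920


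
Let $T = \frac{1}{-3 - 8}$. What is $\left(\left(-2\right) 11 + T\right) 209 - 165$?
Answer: $-4782$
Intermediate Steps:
$T = - \frac{1}{11}$ ($T = \frac{1}{-11} = - \frac{1}{11} \approx -0.090909$)
$\left(\left(-2\right) 11 + T\right) 209 - 165 = \left(\left(-2\right) 11 - \frac{1}{11}\right) 209 - 165 = \left(-22 - \frac{1}{11}\right) 209 - 165 = \left(- \frac{243}{11}\right) 209 - 165 = -4617 - 165 = -4782$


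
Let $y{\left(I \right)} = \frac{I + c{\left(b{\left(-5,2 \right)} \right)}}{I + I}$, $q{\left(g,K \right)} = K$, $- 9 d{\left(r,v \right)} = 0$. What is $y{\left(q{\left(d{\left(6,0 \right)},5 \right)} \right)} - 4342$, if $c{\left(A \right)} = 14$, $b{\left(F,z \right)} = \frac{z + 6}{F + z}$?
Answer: $- \frac{43401}{10} \approx -4340.1$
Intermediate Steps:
$d{\left(r,v \right)} = 0$ ($d{\left(r,v \right)} = \left(- \frac{1}{9}\right) 0 = 0$)
$b{\left(F,z \right)} = \frac{6 + z}{F + z}$
$y{\left(I \right)} = \frac{14 + I}{2 I}$ ($y{\left(I \right)} = \frac{I + 14}{I + I} = \frac{14 + I}{2 I}$)
$y{\left(q{\left(d{\left(6,0 \right)},5 \right)} \right)} - 4342 = \frac{14 + 5}{2 \cdot 5} - 4342 = \frac{1}{2} \cdot \frac{1}{5} \cdot 19 - 4342 = \frac{19}{10} - 4342 = - \frac{43401}{10}$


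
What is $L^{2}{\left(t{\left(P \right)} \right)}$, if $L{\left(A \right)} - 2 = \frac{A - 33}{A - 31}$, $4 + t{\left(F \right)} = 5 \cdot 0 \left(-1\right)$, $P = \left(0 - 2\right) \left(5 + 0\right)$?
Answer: $\frac{11449}{1225} \approx 9.3461$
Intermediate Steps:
$P = -10$ ($P = \left(-2\right) 5 = -10$)
$t{\left(F \right)} = -4$ ($t{\left(F \right)} = -4 + 5 \cdot 0 \left(-1\right) = -4 + 0 \left(-1\right) = -4 + 0 = -4$)
$L{\left(A \right)} = 2 + \frac{-33 + A}{-31 + A}$ ($L{\left(A \right)} = 2 + \frac{A - 33}{A - 31} = 2 + \frac{-33 + A}{-31 + A}$)
$L^{2}{\left(t{\left(P \right)} \right)} = \left(\frac{-95 + 3 \left(-4\right)}{-31 - 4}\right)^{2} = \left(\frac{-95 - 12}{-35}\right)^{2} = \left(\left(- \frac{1}{35}\right) \left(-107\right)\right)^{2} = \left(\frac{107}{35}\right)^{2} = \frac{11449}{1225}$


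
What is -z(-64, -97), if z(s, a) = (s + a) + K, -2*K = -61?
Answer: 261/2 ≈ 130.50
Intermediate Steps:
K = 61/2 (K = -½*(-61) = 61/2 ≈ 30.500)
z(s, a) = 61/2 + a + s (z(s, a) = (s + a) + 61/2 = (a + s) + 61/2 = 61/2 + a + s)
-z(-64, -97) = -(61/2 - 97 - 64) = -1*(-261/2) = 261/2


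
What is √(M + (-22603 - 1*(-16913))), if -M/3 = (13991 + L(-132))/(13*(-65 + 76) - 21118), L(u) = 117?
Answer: I*√100097252414/4195 ≈ 75.419*I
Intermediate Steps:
M = 42324/20975 (M = -3*(13991 + 117)/(13*(-65 + 76) - 21118) = -42324/(13*11 - 21118) = -42324/(143 - 21118) = -42324/(-20975) = -42324*(-1)/20975 = -3*(-14108/20975) = 42324/20975 ≈ 2.0178)
√(M + (-22603 - 1*(-16913))) = √(42324/20975 + (-22603 - 1*(-16913))) = √(42324/20975 + (-22603 + 16913)) = √(42324/20975 - 5690) = √(-119305426/20975) = I*√100097252414/4195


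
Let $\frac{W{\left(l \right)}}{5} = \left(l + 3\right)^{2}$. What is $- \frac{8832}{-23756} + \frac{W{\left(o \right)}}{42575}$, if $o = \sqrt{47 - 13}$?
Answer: $\frac{19056497}{50570585} + \frac{6 \sqrt{34}}{8515} \approx 0.38094$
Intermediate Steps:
$o = \sqrt{34} \approx 5.8309$
$W{\left(l \right)} = 5 \left(3 + l\right)^{2}$ ($W{\left(l \right)} = 5 \left(l + 3\right)^{2} = 5 \left(3 + l\right)^{2}$)
$- \frac{8832}{-23756} + \frac{W{\left(o \right)}}{42575} = - \frac{8832}{-23756} + \frac{5 \left(3 + \sqrt{34}\right)^{2}}{42575} = \left(-8832\right) \left(- \frac{1}{23756}\right) + 5 \left(3 + \sqrt{34}\right)^{2} \cdot \frac{1}{42575} = \frac{2208}{5939} + \frac{\left(3 + \sqrt{34}\right)^{2}}{8515}$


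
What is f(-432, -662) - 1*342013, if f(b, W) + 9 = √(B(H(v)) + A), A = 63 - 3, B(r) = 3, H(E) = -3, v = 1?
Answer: -342022 + 3*√7 ≈ -3.4201e+5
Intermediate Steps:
A = 60
f(b, W) = -9 + 3*√7 (f(b, W) = -9 + √(3 + 60) = -9 + √63 = -9 + 3*√7)
f(-432, -662) - 1*342013 = (-9 + 3*√7) - 1*342013 = (-9 + 3*√7) - 342013 = -342022 + 3*√7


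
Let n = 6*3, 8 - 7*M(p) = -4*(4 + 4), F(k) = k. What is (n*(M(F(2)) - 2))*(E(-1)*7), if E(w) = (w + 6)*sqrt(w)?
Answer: 2340*I ≈ 2340.0*I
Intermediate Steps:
M(p) = 40/7 (M(p) = 8/7 - (-4)*(4 + 4)/7 = 8/7 - (-4)*8/7 = 8/7 - 1/7*(-32) = 8/7 + 32/7 = 40/7)
E(w) = sqrt(w)*(6 + w) (E(w) = (6 + w)*sqrt(w) = sqrt(w)*(6 + w))
n = 18
(n*(M(F(2)) - 2))*(E(-1)*7) = (18*(40/7 - 2))*((sqrt(-1)*(6 - 1))*7) = (18*(26/7))*((I*5)*7) = 468*((5*I)*7)/7 = 468*(35*I)/7 = 2340*I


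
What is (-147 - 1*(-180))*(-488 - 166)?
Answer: -21582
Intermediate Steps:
(-147 - 1*(-180))*(-488 - 166) = (-147 + 180)*(-654) = 33*(-654) = -21582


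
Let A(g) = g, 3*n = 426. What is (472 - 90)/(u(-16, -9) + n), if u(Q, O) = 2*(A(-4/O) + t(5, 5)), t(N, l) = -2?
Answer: 1719/625 ≈ 2.7504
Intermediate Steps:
n = 142 (n = (1/3)*426 = 142)
u(Q, O) = -4 - 8/O (u(Q, O) = 2*(-4/O - 2) = 2*(-2 - 4/O) = -4 - 8/O)
(472 - 90)/(u(-16, -9) + n) = (472 - 90)/((-4 - 8/(-9)) + 142) = 382/((-4 - 8*(-1/9)) + 142) = 382/((-4 + 8/9) + 142) = 382/(-28/9 + 142) = 382/(1250/9) = 382*(9/1250) = 1719/625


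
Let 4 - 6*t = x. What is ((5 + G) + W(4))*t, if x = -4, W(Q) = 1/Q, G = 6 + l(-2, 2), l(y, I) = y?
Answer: 37/3 ≈ 12.333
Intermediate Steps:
G = 4 (G = 6 - 2 = 4)
t = 4/3 (t = ⅔ - ⅙*(-4) = ⅔ + ⅔ = 4/3 ≈ 1.3333)
((5 + G) + W(4))*t = ((5 + 4) + 1/4)*(4/3) = (9 + ¼)*(4/3) = (37/4)*(4/3) = 37/3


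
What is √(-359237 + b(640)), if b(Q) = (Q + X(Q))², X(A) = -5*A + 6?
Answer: √6163679 ≈ 2482.7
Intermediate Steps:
X(A) = 6 - 5*A
b(Q) = (6 - 4*Q)² (b(Q) = (Q + (6 - 5*Q))² = (6 - 4*Q)²)
√(-359237 + b(640)) = √(-359237 + 4*(-3 + 2*640)²) = √(-359237 + 4*(-3 + 1280)²) = √(-359237 + 4*1277²) = √(-359237 + 4*1630729) = √(-359237 + 6522916) = √6163679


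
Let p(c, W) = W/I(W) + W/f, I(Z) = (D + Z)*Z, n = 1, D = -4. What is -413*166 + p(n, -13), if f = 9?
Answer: -10489604/153 ≈ -68560.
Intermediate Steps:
I(Z) = Z*(-4 + Z) (I(Z) = (-4 + Z)*Z = Z*(-4 + Z))
p(c, W) = 1/(-4 + W) + W/9 (p(c, W) = W/((W*(-4 + W))) + W/9 = W*(1/(W*(-4 + W))) + W*(⅑) = 1/(-4 + W) + W/9)
-413*166 + p(n, -13) = -413*166 + (9 - 13*(-4 - 13))/(9*(-4 - 13)) = -68558 + (⅑)*(9 - 13*(-17))/(-17) = -68558 + (⅑)*(-1/17)*(9 + 221) = -68558 + (⅑)*(-1/17)*230 = -68558 - 230/153 = -10489604/153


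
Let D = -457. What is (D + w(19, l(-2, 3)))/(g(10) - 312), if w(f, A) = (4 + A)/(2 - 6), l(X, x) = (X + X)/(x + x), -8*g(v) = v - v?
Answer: 2747/1872 ≈ 1.4674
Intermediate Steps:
g(v) = 0 (g(v) = -(v - v)/8 = -1/8*0 = 0)
l(X, x) = X/x (l(X, x) = (2*X)/((2*x)) = (2*X)*(1/(2*x)) = X/x)
w(f, A) = -1 - A/4 (w(f, A) = (4 + A)/(-4) = (4 + A)*(-1/4) = -1 - A/4)
(D + w(19, l(-2, 3)))/(g(10) - 312) = (-457 + (-1 - (-1)/(2*3)))/(0 - 312) = (-457 + (-1 - (-1)/(2*3)))/(-312) = (-457 + (-1 - 1/4*(-2/3)))*(-1/312) = (-457 + (-1 + 1/6))*(-1/312) = (-457 - 5/6)*(-1/312) = -2747/6*(-1/312) = 2747/1872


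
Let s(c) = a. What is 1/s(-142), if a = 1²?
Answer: 1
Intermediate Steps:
a = 1
s(c) = 1
1/s(-142) = 1/1 = 1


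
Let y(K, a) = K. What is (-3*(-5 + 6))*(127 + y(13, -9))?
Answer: -420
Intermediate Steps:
(-3*(-5 + 6))*(127 + y(13, -9)) = (-3*(-5 + 6))*(127 + 13) = -3*1*140 = -3*140 = -420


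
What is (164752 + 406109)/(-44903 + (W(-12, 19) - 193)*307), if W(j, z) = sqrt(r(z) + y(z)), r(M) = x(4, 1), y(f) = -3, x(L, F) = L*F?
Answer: -570861/103847 ≈ -5.4971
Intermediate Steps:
x(L, F) = F*L
r(M) = 4 (r(M) = 1*4 = 4)
W(j, z) = 1 (W(j, z) = sqrt(4 - 3) = sqrt(1) = 1)
(164752 + 406109)/(-44903 + (W(-12, 19) - 193)*307) = (164752 + 406109)/(-44903 + (1 - 193)*307) = 570861/(-44903 - 192*307) = 570861/(-44903 - 58944) = 570861/(-103847) = 570861*(-1/103847) = -570861/103847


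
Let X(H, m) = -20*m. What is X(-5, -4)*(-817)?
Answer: -65360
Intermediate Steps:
X(H, m) = -20*m
X(-5, -4)*(-817) = -20*(-4)*(-817) = 80*(-817) = -65360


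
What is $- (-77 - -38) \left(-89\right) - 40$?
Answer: $-3511$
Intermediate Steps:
$- (-77 - -38) \left(-89\right) - 40 = - (-77 + 38) \left(-89\right) - 40 = \left(-1\right) \left(-39\right) \left(-89\right) - 40 = 39 \left(-89\right) - 40 = -3471 - 40 = -3511$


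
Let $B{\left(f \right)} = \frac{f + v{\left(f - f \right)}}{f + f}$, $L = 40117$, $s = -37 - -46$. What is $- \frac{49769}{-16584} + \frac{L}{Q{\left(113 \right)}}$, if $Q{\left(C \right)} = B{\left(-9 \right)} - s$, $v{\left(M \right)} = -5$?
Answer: $- \frac{2992010023}{613608} \approx -4876.1$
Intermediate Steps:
$s = 9$ ($s = -37 + 46 = 9$)
$B{\left(f \right)} = \frac{-5 + f}{2 f}$ ($B{\left(f \right)} = \frac{f - 5}{f + f} = \frac{-5 + f}{2 f}$)
$Q{\left(C \right)} = - \frac{74}{9}$ ($Q{\left(C \right)} = \frac{-5 - 9}{2 \left(-9\right)} - 9 = \frac{1}{2} \left(- \frac{1}{9}\right) \left(-14\right) - 9 = \frac{7}{9} - 9 = - \frac{74}{9}$)
$- \frac{49769}{-16584} + \frac{L}{Q{\left(113 \right)}} = - \frac{49769}{-16584} + \frac{40117}{- \frac{74}{9}} = \left(-49769\right) \left(- \frac{1}{16584}\right) + 40117 \left(- \frac{9}{74}\right) = \frac{49769}{16584} - \frac{361053}{74} = - \frac{2992010023}{613608}$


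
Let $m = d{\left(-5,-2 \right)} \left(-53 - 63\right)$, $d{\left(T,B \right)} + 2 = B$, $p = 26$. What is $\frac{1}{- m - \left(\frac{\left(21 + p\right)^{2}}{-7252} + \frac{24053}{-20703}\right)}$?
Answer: $- \frac{2240868}{1036476703} \approx -0.002162$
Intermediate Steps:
$d{\left(T,B \right)} = -2 + B$
$m = 464$ ($m = \left(-2 - 2\right) \left(-53 - 63\right) = \left(-4\right) \left(-116\right) = 464$)
$\frac{1}{- m - \left(\frac{\left(21 + p\right)^{2}}{-7252} + \frac{24053}{-20703}\right)} = \frac{1}{\left(-1\right) 464 - \left(\frac{\left(21 + 26\right)^{2}}{-7252} + \frac{24053}{-20703}\right)} = \frac{1}{-464 - \left(47^{2} \left(- \frac{1}{7252}\right) + 24053 \left(- \frac{1}{20703}\right)\right)} = \frac{1}{-464 - \left(2209 \left(- \frac{1}{7252}\right) - \frac{359}{309}\right)} = \frac{1}{-464 - \left(- \frac{2209}{7252} - \frac{359}{309}\right)} = \frac{1}{-464 - - \frac{3286049}{2240868}} = \frac{1}{-464 + \frac{3286049}{2240868}} = \frac{1}{- \frac{1036476703}{2240868}} = - \frac{2240868}{1036476703}$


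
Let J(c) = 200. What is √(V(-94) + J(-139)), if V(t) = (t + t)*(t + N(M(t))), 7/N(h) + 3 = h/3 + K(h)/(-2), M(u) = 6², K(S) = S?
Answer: 2*√40541/3 ≈ 134.23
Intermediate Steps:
M(u) = 36
N(h) = 7/(-3 - h/6) (N(h) = 7/(-3 + (h/3 + h/(-2))) = 7/(-3 + (h*(⅓) + h*(-½))) = 7/(-3 + (h/3 - h/2)) = 7/(-3 - h/6))
V(t) = 2*t*(-7/9 + t) (V(t) = (t + t)*(t - 42/(18 + 36)) = (2*t)*(t - 42/54) = (2*t)*(t - 42*1/54) = (2*t)*(t - 7/9) = (2*t)*(-7/9 + t) = 2*t*(-7/9 + t))
√(V(-94) + J(-139)) = √((2/9)*(-94)*(-7 + 9*(-94)) + 200) = √((2/9)*(-94)*(-7 - 846) + 200) = √((2/9)*(-94)*(-853) + 200) = √(160364/9 + 200) = √(162164/9) = 2*√40541/3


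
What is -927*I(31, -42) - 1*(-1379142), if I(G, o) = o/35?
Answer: 6901272/5 ≈ 1.3803e+6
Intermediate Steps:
I(G, o) = o/35 (I(G, o) = o*(1/35) = o/35)
-927*I(31, -42) - 1*(-1379142) = -927*(-42)/35 - 1*(-1379142) = -927*(-6/5) + 1379142 = 5562/5 + 1379142 = 6901272/5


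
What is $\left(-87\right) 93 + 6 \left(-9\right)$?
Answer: $-8145$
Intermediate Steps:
$\left(-87\right) 93 + 6 \left(-9\right) = -8091 - 54 = -8145$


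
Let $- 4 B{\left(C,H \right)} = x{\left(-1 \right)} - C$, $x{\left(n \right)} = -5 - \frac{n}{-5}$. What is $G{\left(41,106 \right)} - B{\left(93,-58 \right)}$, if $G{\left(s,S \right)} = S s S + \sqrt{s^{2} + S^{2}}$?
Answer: $\frac{9213029}{20} + \sqrt{12917} \approx 4.6077 \cdot 10^{5}$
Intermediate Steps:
$x{\left(n \right)} = -5 + \frac{n}{5}$ ($x{\left(n \right)} = -5 - n \left(- \frac{1}{5}\right) = -5 - - \frac{n}{5} = -5 + \frac{n}{5}$)
$B{\left(C,H \right)} = \frac{13}{10} + \frac{C}{4}$ ($B{\left(C,H \right)} = - \frac{\left(-5 + \frac{1}{5} \left(-1\right)\right) - C}{4} = - \frac{\left(-5 - \frac{1}{5}\right) - C}{4} = - \frac{- \frac{26}{5} - C}{4} = \frac{13}{10} + \frac{C}{4}$)
$G{\left(s,S \right)} = \sqrt{S^{2} + s^{2}} + s S^{2}$ ($G{\left(s,S \right)} = s S^{2} + \sqrt{S^{2} + s^{2}} = \sqrt{S^{2} + s^{2}} + s S^{2}$)
$G{\left(41,106 \right)} - B{\left(93,-58 \right)} = \left(\sqrt{106^{2} + 41^{2}} + 41 \cdot 106^{2}\right) - \left(\frac{13}{10} + \frac{1}{4} \cdot 93\right) = \left(\sqrt{11236 + 1681} + 41 \cdot 11236\right) - \left(\frac{13}{10} + \frac{93}{4}\right) = \left(\sqrt{12917} + 460676\right) - \frac{491}{20} = \left(460676 + \sqrt{12917}\right) - \frac{491}{20} = \frac{9213029}{20} + \sqrt{12917}$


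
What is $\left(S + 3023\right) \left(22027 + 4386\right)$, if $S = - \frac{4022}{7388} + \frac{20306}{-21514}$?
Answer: $\frac{3171247070285425}{39736358} \approx 7.9807 \cdot 10^{7}$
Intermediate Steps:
$S = - \frac{59137509}{39736358}$ ($S = \left(-4022\right) \frac{1}{7388} + 20306 \left(- \frac{1}{21514}\right) = - \frac{2011}{3694} - \frac{10153}{10757} = - \frac{59137509}{39736358} \approx -1.4882$)
$\left(S + 3023\right) \left(22027 + 4386\right) = \left(- \frac{59137509}{39736358} + 3023\right) \left(22027 + 4386\right) = \frac{120063872725}{39736358} \cdot 26413 = \frac{3171247070285425}{39736358}$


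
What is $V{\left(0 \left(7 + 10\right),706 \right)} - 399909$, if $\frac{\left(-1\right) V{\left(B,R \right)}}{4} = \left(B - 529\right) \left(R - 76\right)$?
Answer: $933171$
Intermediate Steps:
$V{\left(B,R \right)} = - 4 \left(-529 + B\right) \left(-76 + R\right)$ ($V{\left(B,R \right)} = - 4 \left(B - 529\right) \left(R - 76\right) = - 4 \left(-529 + B\right) \left(-76 + R\right)$)
$V{\left(0 \left(7 + 10\right),706 \right)} - 399909 = \left(-160816 + 304 \cdot 0 \left(7 + 10\right) + 2116 \cdot 706 - 4 \cdot 0 \left(7 + 10\right) 706\right) - 399909 = \left(-160816 + 304 \cdot 0 \cdot 17 + 1493896 - 4 \cdot 0 \cdot 17 \cdot 706\right) - 399909 = \left(-160816 + 304 \cdot 0 + 1493896 - 0 \cdot 706\right) - 399909 = \left(-160816 + 0 + 1493896 + 0\right) - 399909 = 1333080 - 399909 = 933171$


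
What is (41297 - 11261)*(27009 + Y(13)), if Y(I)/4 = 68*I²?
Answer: 2191937172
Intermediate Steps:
Y(I) = 272*I² (Y(I) = 4*(68*I²) = 272*I²)
(41297 - 11261)*(27009 + Y(13)) = (41297 - 11261)*(27009 + 272*13²) = 30036*(27009 + 272*169) = 30036*(27009 + 45968) = 30036*72977 = 2191937172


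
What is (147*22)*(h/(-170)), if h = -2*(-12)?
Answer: -38808/85 ≈ -456.56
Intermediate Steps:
h = 24
(147*22)*(h/(-170)) = (147*22)*(24/(-170)) = 3234*(24*(-1/170)) = 3234*(-12/85) = -38808/85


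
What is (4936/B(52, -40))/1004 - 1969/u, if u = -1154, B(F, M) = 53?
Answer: 27617643/15351662 ≈ 1.7990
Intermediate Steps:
(4936/B(52, -40))/1004 - 1969/u = (4936/53)/1004 - 1969/(-1154) = (4936*(1/53))*(1/1004) - 1969*(-1/1154) = (4936/53)*(1/1004) + 1969/1154 = 1234/13303 + 1969/1154 = 27617643/15351662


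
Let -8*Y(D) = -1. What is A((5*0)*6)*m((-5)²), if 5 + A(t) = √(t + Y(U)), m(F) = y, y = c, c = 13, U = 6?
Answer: -65 + 13*√2/4 ≈ -60.404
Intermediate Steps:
Y(D) = ⅛ (Y(D) = -⅛*(-1) = ⅛)
y = 13
m(F) = 13
A(t) = -5 + √(⅛ + t) (A(t) = -5 + √(t + ⅛) = -5 + √(⅛ + t))
A((5*0)*6)*m((-5)²) = (-5 + √(2 + 16*((5*0)*6))/4)*13 = (-5 + √(2 + 16*(0*6))/4)*13 = (-5 + √(2 + 16*0)/4)*13 = (-5 + √(2 + 0)/4)*13 = (-5 + √2/4)*13 = -65 + 13*√2/4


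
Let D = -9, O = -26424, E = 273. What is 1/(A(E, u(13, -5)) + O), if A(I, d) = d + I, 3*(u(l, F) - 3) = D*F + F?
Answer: -3/78404 ≈ -3.8263e-5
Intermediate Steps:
u(l, F) = 3 - 8*F/3 (u(l, F) = 3 + (-9*F + F)/3 = 3 + (-8*F)/3 = 3 - 8*F/3)
A(I, d) = I + d
1/(A(E, u(13, -5)) + O) = 1/((273 + (3 - 8/3*(-5))) - 26424) = 1/((273 + (3 + 40/3)) - 26424) = 1/((273 + 49/3) - 26424) = 1/(868/3 - 26424) = 1/(-78404/3) = -3/78404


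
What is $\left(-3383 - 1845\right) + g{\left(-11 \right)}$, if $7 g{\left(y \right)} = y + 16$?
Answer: $- \frac{36591}{7} \approx -5227.3$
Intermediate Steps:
$g{\left(y \right)} = \frac{16}{7} + \frac{y}{7}$ ($g{\left(y \right)} = \frac{y + 16}{7} = \frac{16 + y}{7} = \frac{16}{7} + \frac{y}{7}$)
$\left(-3383 - 1845\right) + g{\left(-11 \right)} = \left(-3383 - 1845\right) + \left(\frac{16}{7} + \frac{1}{7} \left(-11\right)\right) = -5228 + \left(\frac{16}{7} - \frac{11}{7}\right) = -5228 + \frac{5}{7} = - \frac{36591}{7}$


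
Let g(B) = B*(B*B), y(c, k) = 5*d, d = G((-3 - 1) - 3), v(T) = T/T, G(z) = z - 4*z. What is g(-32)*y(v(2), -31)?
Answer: -3440640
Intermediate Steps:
G(z) = -3*z
v(T) = 1
d = 21 (d = -3*((-3 - 1) - 3) = -3*(-4 - 3) = -3*(-7) = 21)
y(c, k) = 105 (y(c, k) = 5*21 = 105)
g(B) = B**3 (g(B) = B*B**2 = B**3)
g(-32)*y(v(2), -31) = (-32)**3*105 = -32768*105 = -3440640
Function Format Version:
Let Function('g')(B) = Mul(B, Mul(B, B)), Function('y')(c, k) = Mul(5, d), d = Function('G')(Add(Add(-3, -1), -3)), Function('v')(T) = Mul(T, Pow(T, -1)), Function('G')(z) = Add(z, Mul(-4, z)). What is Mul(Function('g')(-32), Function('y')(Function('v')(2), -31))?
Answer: -3440640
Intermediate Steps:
Function('G')(z) = Mul(-3, z)
Function('v')(T) = 1
d = 21 (d = Mul(-3, Add(Add(-3, -1), -3)) = Mul(-3, Add(-4, -3)) = Mul(-3, -7) = 21)
Function('y')(c, k) = 105 (Function('y')(c, k) = Mul(5, 21) = 105)
Function('g')(B) = Pow(B, 3) (Function('g')(B) = Mul(B, Pow(B, 2)) = Pow(B, 3))
Mul(Function('g')(-32), Function('y')(Function('v')(2), -31)) = Mul(Pow(-32, 3), 105) = Mul(-32768, 105) = -3440640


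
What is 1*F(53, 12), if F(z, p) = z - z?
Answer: 0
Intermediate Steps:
F(z, p) = 0
1*F(53, 12) = 1*0 = 0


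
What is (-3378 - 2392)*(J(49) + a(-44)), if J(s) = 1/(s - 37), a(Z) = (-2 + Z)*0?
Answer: -2885/6 ≈ -480.83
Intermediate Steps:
a(Z) = 0
J(s) = 1/(-37 + s)
(-3378 - 2392)*(J(49) + a(-44)) = (-3378 - 2392)*(1/(-37 + 49) + 0) = -5770*(1/12 + 0) = -5770*1/12 = -2885/6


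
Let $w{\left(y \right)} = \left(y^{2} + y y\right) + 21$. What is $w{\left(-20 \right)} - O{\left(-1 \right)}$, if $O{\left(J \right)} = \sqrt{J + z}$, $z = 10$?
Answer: $818$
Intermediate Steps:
$w{\left(y \right)} = 21 + 2 y^{2}$ ($w{\left(y \right)} = \left(y^{2} + y^{2}\right) + 21 = 2 y^{2} + 21 = 21 + 2 y^{2}$)
$O{\left(J \right)} = \sqrt{10 + J}$ ($O{\left(J \right)} = \sqrt{J + 10} = \sqrt{10 + J}$)
$w{\left(-20 \right)} - O{\left(-1 \right)} = \left(21 + 2 \left(-20\right)^{2}\right) - \sqrt{10 - 1} = \left(21 + 2 \cdot 400\right) - \sqrt{9} = \left(21 + 800\right) - 3 = 821 - 3 = 818$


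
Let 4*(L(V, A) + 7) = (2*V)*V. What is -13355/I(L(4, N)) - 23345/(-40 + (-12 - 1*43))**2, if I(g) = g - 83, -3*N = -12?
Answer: 23722917/148010 ≈ 160.28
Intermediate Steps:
N = 4 (N = -1/3*(-12) = 4)
L(V, A) = -7 + V**2/2 (L(V, A) = -7 + ((2*V)*V)/4 = -7 + (2*V**2)/4 = -7 + V**2/2)
I(g) = -83 + g
-13355/I(L(4, N)) - 23345/(-40 + (-12 - 1*43))**2 = -13355/(-83 + (-7 + (1/2)*4**2)) - 23345/(-40 + (-12 - 1*43))**2 = -13355/(-83 + (-7 + (1/2)*16)) - 23345/(-40 + (-12 - 43))**2 = -13355/(-83 + (-7 + 8)) - 23345/(-40 - 55)**2 = -13355/(-83 + 1) - 23345/((-95)**2) = -13355/(-82) - 23345/9025 = -13355*(-1/82) - 23345*1/9025 = 13355/82 - 4669/1805 = 23722917/148010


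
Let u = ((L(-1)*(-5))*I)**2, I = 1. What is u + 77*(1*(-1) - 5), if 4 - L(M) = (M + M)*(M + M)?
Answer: -462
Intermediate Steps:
L(M) = 4 - 4*M**2 (L(M) = 4 - (M + M)*(M + M) = 4 - 2*M*2*M = 4 - 4*M**2)
u = 0 (u = (((4 - 4*(-1)**2)*(-5))*1)**2 = (((4 - 4*1)*(-5))*1)**2 = (((4 - 4)*(-5))*1)**2 = ((0*(-5))*1)**2 = (0*1)**2 = 0**2 = 0)
u + 77*(1*(-1) - 5) = 0 + 77*(1*(-1) - 5) = 0 + 77*(-1 - 5) = 0 + 77*(-6) = 0 - 462 = -462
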